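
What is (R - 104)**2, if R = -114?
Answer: 47524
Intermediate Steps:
(R - 104)**2 = (-114 - 104)**2 = (-218)**2 = 47524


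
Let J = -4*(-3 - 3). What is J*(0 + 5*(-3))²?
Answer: 5400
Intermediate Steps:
J = 24 (J = -4*(-6) = 24)
J*(0 + 5*(-3))² = 24*(0 + 5*(-3))² = 24*(0 - 15)² = 24*(-15)² = 24*225 = 5400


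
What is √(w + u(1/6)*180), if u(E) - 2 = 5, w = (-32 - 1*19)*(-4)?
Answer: 2*√366 ≈ 38.262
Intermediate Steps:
w = 204 (w = (-32 - 19)*(-4) = -51*(-4) = 204)
u(E) = 7 (u(E) = 2 + 5 = 7)
√(w + u(1/6)*180) = √(204 + 7*180) = √(204 + 1260) = √1464 = 2*√366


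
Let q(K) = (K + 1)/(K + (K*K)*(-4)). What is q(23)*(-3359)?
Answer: 80616/2093 ≈ 38.517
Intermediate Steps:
q(K) = (1 + K)/(K - 4*K**2) (q(K) = (1 + K)/(K + K**2*(-4)) = (1 + K)/(K - 4*K**2))
q(23)*(-3359) = ((-1 - 1*23)/(23*(-1 + 4*23)))*(-3359) = ((-1 - 23)/(23*(-1 + 92)))*(-3359) = ((1/23)*(-24)/91)*(-3359) = ((1/23)*(1/91)*(-24))*(-3359) = -24/2093*(-3359) = 80616/2093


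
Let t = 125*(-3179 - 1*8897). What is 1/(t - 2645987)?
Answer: -1/4155487 ≈ -2.4065e-7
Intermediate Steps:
t = -1509500 (t = 125*(-3179 - 8897) = 125*(-12076) = -1509500)
1/(t - 2645987) = 1/(-1509500 - 2645987) = 1/(-4155487) = -1/4155487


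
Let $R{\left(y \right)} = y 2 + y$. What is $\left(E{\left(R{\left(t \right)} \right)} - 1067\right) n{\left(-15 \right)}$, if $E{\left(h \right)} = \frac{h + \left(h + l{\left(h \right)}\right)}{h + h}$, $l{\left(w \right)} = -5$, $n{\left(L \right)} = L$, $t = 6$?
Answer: $\frac{191905}{12} \approx 15992.0$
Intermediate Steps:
$R{\left(y \right)} = 3 y$ ($R{\left(y \right)} = 2 y + y = 3 y$)
$E{\left(h \right)} = \frac{-5 + 2 h}{2 h}$ ($E{\left(h \right)} = \frac{h + \left(h - 5\right)}{h + h} = \frac{h + \left(-5 + h\right)}{2 h} = \left(-5 + 2 h\right) \frac{1}{2 h} = \frac{-5 + 2 h}{2 h}$)
$\left(E{\left(R{\left(t \right)} \right)} - 1067\right) n{\left(-15 \right)} = \left(\frac{- \frac{5}{2} + 3 \cdot 6}{3 \cdot 6} - 1067\right) \left(-15\right) = \left(\frac{- \frac{5}{2} + 18}{18} - 1067\right) \left(-15\right) = \left(\frac{1}{18} \cdot \frac{31}{2} - 1067\right) \left(-15\right) = \left(\frac{31}{36} - 1067\right) \left(-15\right) = \left(- \frac{38381}{36}\right) \left(-15\right) = \frac{191905}{12}$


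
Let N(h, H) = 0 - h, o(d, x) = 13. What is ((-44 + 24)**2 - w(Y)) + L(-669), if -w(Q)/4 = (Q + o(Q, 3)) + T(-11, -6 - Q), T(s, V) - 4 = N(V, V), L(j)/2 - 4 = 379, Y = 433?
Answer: 4722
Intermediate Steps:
N(h, H) = -h
L(j) = 766 (L(j) = 8 + 2*379 = 8 + 758 = 766)
T(s, V) = 4 - V
w(Q) = -92 - 8*Q (w(Q) = -4*((Q + 13) + (4 - (-6 - Q))) = -4*((13 + Q) + (4 + (6 + Q))) = -4*((13 + Q) + (10 + Q)) = -4*(23 + 2*Q) = -92 - 8*Q)
((-44 + 24)**2 - w(Y)) + L(-669) = ((-44 + 24)**2 - (-92 - 8*433)) + 766 = ((-20)**2 - (-92 - 3464)) + 766 = (400 - 1*(-3556)) + 766 = (400 + 3556) + 766 = 3956 + 766 = 4722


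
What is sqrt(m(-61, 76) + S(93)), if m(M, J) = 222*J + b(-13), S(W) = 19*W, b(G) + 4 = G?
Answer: sqrt(18622) ≈ 136.46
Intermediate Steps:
b(G) = -4 + G
m(M, J) = -17 + 222*J (m(M, J) = 222*J + (-4 - 13) = 222*J - 17 = -17 + 222*J)
sqrt(m(-61, 76) + S(93)) = sqrt((-17 + 222*76) + 19*93) = sqrt((-17 + 16872) + 1767) = sqrt(16855 + 1767) = sqrt(18622)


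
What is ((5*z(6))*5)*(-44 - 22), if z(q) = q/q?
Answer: -1650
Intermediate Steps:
z(q) = 1
((5*z(6))*5)*(-44 - 22) = ((5*1)*5)*(-44 - 22) = (5*5)*(-66) = 25*(-66) = -1650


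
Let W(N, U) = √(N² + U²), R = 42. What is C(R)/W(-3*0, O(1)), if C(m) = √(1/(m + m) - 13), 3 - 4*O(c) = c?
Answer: I*√22911/21 ≈ 7.2078*I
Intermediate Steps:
O(c) = ¾ - c/4
C(m) = √(-13 + 1/(2*m)) (C(m) = √(1/(2*m) - 13) = √(-13 + 1/(2*m)))
C(R)/W(-3*0, O(1)) = (√(-52 + 2/42)/2)/(√((-3*0)² + (¾ - ¼*1)²)) = (√(-52 + 2*(1/42))/2)/(√(0² + (¾ - ¼)²)) = (√(-52 + 1/21)/2)/(√(0 + (½)²)) = (√(-1091/21)/2)/(√(0 + ¼)) = ((I*√22911/21)/2)/(√(¼)) = (I*√22911/42)/(½) = (I*√22911/42)*2 = I*√22911/21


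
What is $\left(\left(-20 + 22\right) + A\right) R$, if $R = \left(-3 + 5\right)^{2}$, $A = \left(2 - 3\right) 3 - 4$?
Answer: $-20$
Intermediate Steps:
$A = -7$ ($A = \left(-1\right) 3 - 4 = -3 - 4 = -7$)
$R = 4$ ($R = 2^{2} = 4$)
$\left(\left(-20 + 22\right) + A\right) R = \left(\left(-20 + 22\right) - 7\right) 4 = \left(2 - 7\right) 4 = \left(-5\right) 4 = -20$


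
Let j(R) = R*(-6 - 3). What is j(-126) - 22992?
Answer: -21858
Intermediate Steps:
j(R) = -9*R (j(R) = R*(-9) = -9*R)
j(-126) - 22992 = -9*(-126) - 22992 = 1134 - 22992 = -21858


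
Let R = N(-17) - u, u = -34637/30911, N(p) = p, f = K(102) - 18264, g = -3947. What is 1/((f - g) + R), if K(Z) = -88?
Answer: -30911/445763805 ≈ -6.9344e-5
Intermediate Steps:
f = -18352 (f = -88 - 18264 = -18352)
u = -34637/30911 (u = -34637*1/30911 = -34637/30911 ≈ -1.1205)
R = -490850/30911 (R = -17 - 1*(-34637/30911) = -17 + 34637/30911 = -490850/30911 ≈ -15.879)
1/((f - g) + R) = 1/((-18352 - 1*(-3947)) - 490850/30911) = 1/((-18352 + 3947) - 490850/30911) = 1/(-14405 - 490850/30911) = 1/(-445763805/30911) = -30911/445763805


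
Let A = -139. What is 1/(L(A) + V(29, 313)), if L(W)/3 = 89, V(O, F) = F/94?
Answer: 94/25411 ≈ 0.0036992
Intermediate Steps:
V(O, F) = F/94 (V(O, F) = F*(1/94) = F/94)
L(W) = 267 (L(W) = 3*89 = 267)
1/(L(A) + V(29, 313)) = 1/(267 + (1/94)*313) = 1/(267 + 313/94) = 1/(25411/94) = 94/25411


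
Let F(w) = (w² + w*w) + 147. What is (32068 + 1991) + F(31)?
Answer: 36128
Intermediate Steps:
F(w) = 147 + 2*w² (F(w) = (w² + w²) + 147 = 2*w² + 147 = 147 + 2*w²)
(32068 + 1991) + F(31) = (32068 + 1991) + (147 + 2*31²) = 34059 + (147 + 2*961) = 34059 + (147 + 1922) = 34059 + 2069 = 36128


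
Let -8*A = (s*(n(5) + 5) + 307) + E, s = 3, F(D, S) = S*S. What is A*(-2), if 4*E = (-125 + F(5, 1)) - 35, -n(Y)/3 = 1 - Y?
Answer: 1273/16 ≈ 79.563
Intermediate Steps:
F(D, S) = S²
n(Y) = -3 + 3*Y (n(Y) = -3*(1 - Y) = -3 + 3*Y)
E = -159/4 (E = ((-125 + 1²) - 35)/4 = ((-125 + 1) - 35)/4 = (-124 - 35)/4 = (¼)*(-159) = -159/4 ≈ -39.750)
A = -1273/32 (A = -((3*((-3 + 3*5) + 5) + 307) - 159/4)/8 = -((3*((-3 + 15) + 5) + 307) - 159/4)/8 = -((3*(12 + 5) + 307) - 159/4)/8 = -((3*17 + 307) - 159/4)/8 = -((51 + 307) - 159/4)/8 = -(358 - 159/4)/8 = -⅛*1273/4 = -1273/32 ≈ -39.781)
A*(-2) = -1273/32*(-2) = 1273/16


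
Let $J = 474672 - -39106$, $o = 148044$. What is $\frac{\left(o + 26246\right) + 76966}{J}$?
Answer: $\frac{125628}{256889} \approx 0.48904$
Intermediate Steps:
$J = 513778$ ($J = 474672 + 39106 = 513778$)
$\frac{\left(o + 26246\right) + 76966}{J} = \frac{\left(148044 + 26246\right) + 76966}{513778} = \left(174290 + 76966\right) \frac{1}{513778} = 251256 \cdot \frac{1}{513778} = \frac{125628}{256889}$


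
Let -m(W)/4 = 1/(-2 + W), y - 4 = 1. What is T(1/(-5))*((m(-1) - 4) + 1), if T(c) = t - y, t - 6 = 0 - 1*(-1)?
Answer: -10/3 ≈ -3.3333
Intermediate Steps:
y = 5 (y = 4 + 1 = 5)
t = 7 (t = 6 + (0 - 1*(-1)) = 6 + (0 + 1) = 6 + 1 = 7)
m(W) = -4/(-2 + W)
T(c) = 2 (T(c) = 7 - 1*5 = 7 - 5 = 2)
T(1/(-5))*((m(-1) - 4) + 1) = 2*((-4/(-2 - 1) - 4) + 1) = 2*((-4/(-3) - 4) + 1) = 2*((-4*(-⅓) - 4) + 1) = 2*((4/3 - 4) + 1) = 2*(-8/3 + 1) = 2*(-5/3) = -10/3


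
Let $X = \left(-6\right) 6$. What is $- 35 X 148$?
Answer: $186480$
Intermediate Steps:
$X = -36$
$- 35 X 148 = \left(-35\right) \left(-36\right) 148 = 1260 \cdot 148 = 186480$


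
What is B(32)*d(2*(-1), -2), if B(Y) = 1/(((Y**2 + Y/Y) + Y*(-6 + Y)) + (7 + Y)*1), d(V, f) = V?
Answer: -1/948 ≈ -0.0010549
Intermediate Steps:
B(Y) = 1/(8 + Y + Y**2 + Y*(-6 + Y)) (B(Y) = 1/(((Y**2 + 1) + Y*(-6 + Y)) + (7 + Y)) = 1/(((1 + Y**2) + Y*(-6 + Y)) + (7 + Y)) = 1/((1 + Y**2 + Y*(-6 + Y)) + (7 + Y)) = 1/(8 + Y + Y**2 + Y*(-6 + Y)))
B(32)*d(2*(-1), -2) = (2*(-1))/(8 - 5*32 + 2*32**2) = -2/(8 - 160 + 2*1024) = -2/(8 - 160 + 2048) = -2/1896 = (1/1896)*(-2) = -1/948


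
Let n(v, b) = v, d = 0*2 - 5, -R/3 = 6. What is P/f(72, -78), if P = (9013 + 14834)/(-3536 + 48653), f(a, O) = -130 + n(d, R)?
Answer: -7949/2030265 ≈ -0.0039153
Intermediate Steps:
R = -18 (R = -3*6 = -18)
d = -5 (d = 0 - 5 = -5)
f(a, O) = -135 (f(a, O) = -130 - 5 = -135)
P = 7949/15039 (P = 23847/45117 = 23847*(1/45117) = 7949/15039 ≈ 0.52856)
P/f(72, -78) = (7949/15039)/(-135) = (7949/15039)*(-1/135) = -7949/2030265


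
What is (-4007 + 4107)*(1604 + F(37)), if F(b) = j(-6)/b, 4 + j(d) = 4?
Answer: 160400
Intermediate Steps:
j(d) = 0 (j(d) = -4 + 4 = 0)
F(b) = 0 (F(b) = 0/b = 0)
(-4007 + 4107)*(1604 + F(37)) = (-4007 + 4107)*(1604 + 0) = 100*1604 = 160400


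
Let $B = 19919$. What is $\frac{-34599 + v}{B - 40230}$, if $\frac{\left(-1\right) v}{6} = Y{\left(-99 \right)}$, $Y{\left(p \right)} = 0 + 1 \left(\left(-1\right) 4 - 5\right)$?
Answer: $\frac{34545}{20311} \approx 1.7008$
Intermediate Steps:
$Y{\left(p \right)} = -9$ ($Y{\left(p \right)} = 0 + 1 \left(-4 - 5\right) = 0 + 1 \left(-9\right) = 0 - 9 = -9$)
$v = 54$ ($v = \left(-6\right) \left(-9\right) = 54$)
$\frac{-34599 + v}{B - 40230} = \frac{-34599 + 54}{19919 - 40230} = - \frac{34545}{-20311} = \left(-34545\right) \left(- \frac{1}{20311}\right) = \frac{34545}{20311}$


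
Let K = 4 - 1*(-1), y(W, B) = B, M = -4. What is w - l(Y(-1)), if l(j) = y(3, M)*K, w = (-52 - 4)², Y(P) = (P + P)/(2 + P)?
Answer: 3156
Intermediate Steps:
Y(P) = 2*P/(2 + P) (Y(P) = (2*P)/(2 + P) = 2*P/(2 + P))
K = 5 (K = 4 + 1 = 5)
w = 3136 (w = (-56)² = 3136)
l(j) = -20 (l(j) = -4*5 = -20)
w - l(Y(-1)) = 3136 - 1*(-20) = 3136 + 20 = 3156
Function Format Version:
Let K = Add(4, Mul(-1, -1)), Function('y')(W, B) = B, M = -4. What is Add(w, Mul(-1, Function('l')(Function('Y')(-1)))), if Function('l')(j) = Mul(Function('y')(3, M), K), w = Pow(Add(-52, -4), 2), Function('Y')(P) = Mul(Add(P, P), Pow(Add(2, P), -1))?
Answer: 3156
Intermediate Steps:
Function('Y')(P) = Mul(2, P, Pow(Add(2, P), -1)) (Function('Y')(P) = Mul(Mul(2, P), Pow(Add(2, P), -1)) = Mul(2, P, Pow(Add(2, P), -1)))
K = 5 (K = Add(4, 1) = 5)
w = 3136 (w = Pow(-56, 2) = 3136)
Function('l')(j) = -20 (Function('l')(j) = Mul(-4, 5) = -20)
Add(w, Mul(-1, Function('l')(Function('Y')(-1)))) = Add(3136, Mul(-1, -20)) = Add(3136, 20) = 3156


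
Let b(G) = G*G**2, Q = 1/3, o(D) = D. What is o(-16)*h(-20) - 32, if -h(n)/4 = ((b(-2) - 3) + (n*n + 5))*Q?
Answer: 25120/3 ≈ 8373.3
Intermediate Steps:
Q = 1/3 ≈ 0.33333
b(G) = G**3
h(n) = 8 - 4*n**2/3 (h(n) = -4*(((-2)**3 - 3) + (n*n + 5))/3 = -4*((-8 - 3) + (n**2 + 5))/3 = -4*(-11 + (5 + n**2))/3 = -4*(-6 + n**2)/3 = -4*(-2 + n**2/3) = 8 - 4*n**2/3)
o(-16)*h(-20) - 32 = -16*(8 - 4/3*(-20)**2) - 32 = -16*(8 - 4/3*400) - 32 = -16*(8 - 1600/3) - 32 = -16*(-1576/3) - 32 = 25216/3 - 32 = 25120/3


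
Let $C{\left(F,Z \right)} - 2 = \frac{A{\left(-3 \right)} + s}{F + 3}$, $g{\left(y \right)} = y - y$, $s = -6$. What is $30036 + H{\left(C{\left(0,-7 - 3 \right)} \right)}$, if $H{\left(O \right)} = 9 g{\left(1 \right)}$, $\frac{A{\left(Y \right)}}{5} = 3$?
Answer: $30036$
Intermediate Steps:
$A{\left(Y \right)} = 15$ ($A{\left(Y \right)} = 5 \cdot 3 = 15$)
$g{\left(y \right)} = 0$
$C{\left(F,Z \right)} = 2 + \frac{9}{3 + F}$ ($C{\left(F,Z \right)} = 2 + \frac{15 - 6}{F + 3} = 2 + \frac{9}{3 + F}$)
$H{\left(O \right)} = 0$ ($H{\left(O \right)} = 9 \cdot 0 = 0$)
$30036 + H{\left(C{\left(0,-7 - 3 \right)} \right)} = 30036 + 0 = 30036$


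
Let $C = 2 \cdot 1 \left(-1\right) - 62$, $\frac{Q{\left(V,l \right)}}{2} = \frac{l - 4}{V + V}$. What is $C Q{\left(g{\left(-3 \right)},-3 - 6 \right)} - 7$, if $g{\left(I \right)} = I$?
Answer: $- \frac{853}{3} \approx -284.33$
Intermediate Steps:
$Q{\left(V,l \right)} = \frac{-4 + l}{V}$ ($Q{\left(V,l \right)} = 2 \frac{l - 4}{V + V} = 2 \frac{-4 + l}{2 V} = \frac{-4 + l}{V}$)
$C = -64$ ($C = 2 \left(-1\right) - 62 = -2 - 62 = -64$)
$C Q{\left(g{\left(-3 \right)},-3 - 6 \right)} - 7 = - 64 \frac{-4 - 9}{-3} - 7 = - 64 \left(- \frac{-4 - 9}{3}\right) - 7 = - 64 \left(\left(- \frac{1}{3}\right) \left(-13\right)\right) - 7 = \left(-64\right) \frac{13}{3} - 7 = - \frac{832}{3} - 7 = - \frac{853}{3}$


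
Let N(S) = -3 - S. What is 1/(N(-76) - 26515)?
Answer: -1/26442 ≈ -3.7819e-5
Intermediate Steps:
1/(N(-76) - 26515) = 1/((-3 - 1*(-76)) - 26515) = 1/((-3 + 76) - 26515) = 1/(73 - 26515) = 1/(-26442) = -1/26442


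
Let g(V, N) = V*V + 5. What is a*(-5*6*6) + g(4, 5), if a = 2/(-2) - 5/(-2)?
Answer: -249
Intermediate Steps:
a = 3/2 (a = 2*(-½) - 5*(-½) = -1 + 5/2 = 3/2 ≈ 1.5000)
g(V, N) = 5 + V² (g(V, N) = V² + 5 = 5 + V²)
a*(-5*6*6) + g(4, 5) = 3*(-5*6*6)/2 + (5 + 4²) = 3*(-30*6)/2 + (5 + 16) = (3/2)*(-180) + 21 = -270 + 21 = -249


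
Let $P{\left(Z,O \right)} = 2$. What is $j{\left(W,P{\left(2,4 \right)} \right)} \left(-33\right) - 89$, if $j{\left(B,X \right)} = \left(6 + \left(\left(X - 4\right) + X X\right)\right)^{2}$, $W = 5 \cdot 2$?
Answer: $-2201$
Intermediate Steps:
$W = 10$
$j{\left(B,X \right)} = \left(2 + X + X^{2}\right)^{2}$ ($j{\left(B,X \right)} = \left(6 + \left(\left(-4 + X\right) + X^{2}\right)\right)^{2} = \left(6 + \left(-4 + X + X^{2}\right)\right)^{2} = \left(2 + X + X^{2}\right)^{2}$)
$j{\left(W,P{\left(2,4 \right)} \right)} \left(-33\right) - 89 = \left(2 + 2 + 2^{2}\right)^{2} \left(-33\right) - 89 = \left(2 + 2 + 4\right)^{2} \left(-33\right) - 89 = 8^{2} \left(-33\right) - 89 = 64 \left(-33\right) - 89 = -2112 - 89 = -2201$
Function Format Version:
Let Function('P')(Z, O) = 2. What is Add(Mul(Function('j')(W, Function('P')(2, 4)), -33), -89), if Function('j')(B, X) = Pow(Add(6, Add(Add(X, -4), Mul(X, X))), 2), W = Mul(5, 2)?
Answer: -2201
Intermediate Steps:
W = 10
Function('j')(B, X) = Pow(Add(2, X, Pow(X, 2)), 2) (Function('j')(B, X) = Pow(Add(6, Add(Add(-4, X), Pow(X, 2))), 2) = Pow(Add(6, Add(-4, X, Pow(X, 2))), 2) = Pow(Add(2, X, Pow(X, 2)), 2))
Add(Mul(Function('j')(W, Function('P')(2, 4)), -33), -89) = Add(Mul(Pow(Add(2, 2, Pow(2, 2)), 2), -33), -89) = Add(Mul(Pow(Add(2, 2, 4), 2), -33), -89) = Add(Mul(Pow(8, 2), -33), -89) = Add(Mul(64, -33), -89) = Add(-2112, -89) = -2201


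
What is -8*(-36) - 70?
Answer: 218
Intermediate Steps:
-8*(-36) - 70 = 288 - 70 = 218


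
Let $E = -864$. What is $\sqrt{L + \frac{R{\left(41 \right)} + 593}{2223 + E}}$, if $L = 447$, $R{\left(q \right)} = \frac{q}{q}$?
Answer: $\frac{3 \sqrt{1133557}}{151} \approx 21.153$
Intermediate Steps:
$R{\left(q \right)} = 1$
$\sqrt{L + \frac{R{\left(41 \right)} + 593}{2223 + E}} = \sqrt{447 + \frac{1 + 593}{2223 - 864}} = \sqrt{447 + \frac{594}{1359}} = \sqrt{447 + 594 \cdot \frac{1}{1359}} = \sqrt{447 + \frac{66}{151}} = \sqrt{\frac{67563}{151}} = \frac{3 \sqrt{1133557}}{151}$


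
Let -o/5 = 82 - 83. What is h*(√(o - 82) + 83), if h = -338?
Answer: -28054 - 338*I*√77 ≈ -28054.0 - 2965.9*I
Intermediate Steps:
o = 5 (o = -5*(82 - 83) = -5*(-1) = 5)
h*(√(o - 82) + 83) = -338*(√(5 - 82) + 83) = -338*(√(-77) + 83) = -338*(I*√77 + 83) = -338*(83 + I*√77) = -28054 - 338*I*√77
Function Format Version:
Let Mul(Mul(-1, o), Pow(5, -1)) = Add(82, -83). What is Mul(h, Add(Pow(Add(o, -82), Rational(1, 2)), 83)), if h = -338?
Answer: Add(-28054, Mul(-338, I, Pow(77, Rational(1, 2)))) ≈ Add(-28054., Mul(-2965.9, I))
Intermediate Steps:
o = 5 (o = Mul(-5, Add(82, -83)) = Mul(-5, -1) = 5)
Mul(h, Add(Pow(Add(o, -82), Rational(1, 2)), 83)) = Mul(-338, Add(Pow(Add(5, -82), Rational(1, 2)), 83)) = Mul(-338, Add(Pow(-77, Rational(1, 2)), 83)) = Mul(-338, Add(Mul(I, Pow(77, Rational(1, 2))), 83)) = Mul(-338, Add(83, Mul(I, Pow(77, Rational(1, 2))))) = Add(-28054, Mul(-338, I, Pow(77, Rational(1, 2))))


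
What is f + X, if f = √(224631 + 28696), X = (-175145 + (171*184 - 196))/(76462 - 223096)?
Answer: 47959/48878 + √253327 ≈ 504.30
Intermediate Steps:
X = 47959/48878 (X = (-175145 + (31464 - 196))/(-146634) = (-175145 + 31268)*(-1/146634) = -143877*(-1/146634) = 47959/48878 ≈ 0.98120)
f = √253327 ≈ 503.32
f + X = √253327 + 47959/48878 = 47959/48878 + √253327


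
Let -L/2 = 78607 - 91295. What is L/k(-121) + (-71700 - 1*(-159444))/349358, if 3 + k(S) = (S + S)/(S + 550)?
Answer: -172867419648/24280381 ≈ -7119.6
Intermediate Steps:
k(S) = -3 + 2*S/(550 + S) (k(S) = -3 + (S + S)/(S + 550) = -3 + (2*S)/(550 + S) = -3 + 2*S/(550 + S))
L = 25376 (L = -2*(78607 - 91295) = -2*(-12688) = 25376)
L/k(-121) + (-71700 - 1*(-159444))/349358 = 25376/(((-1650 - 1*(-121))/(550 - 121))) + (-71700 - 1*(-159444))/349358 = 25376/(((-1650 + 121)/429)) + (-71700 + 159444)*(1/349358) = 25376/(((1/429)*(-1529))) + 87744*(1/349358) = 25376/(-139/39) + 43872/174679 = 25376*(-39/139) + 43872/174679 = -989664/139 + 43872/174679 = -172867419648/24280381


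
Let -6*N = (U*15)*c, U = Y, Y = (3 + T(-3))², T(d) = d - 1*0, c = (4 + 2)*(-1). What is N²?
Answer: 0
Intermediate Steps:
c = -6 (c = 6*(-1) = -6)
T(d) = d (T(d) = d + 0 = d)
Y = 0 (Y = (3 - 3)² = 0² = 0)
U = 0
N = 0 (N = -0*15*(-6)/6 = -0*(-6) = -⅙*0 = 0)
N² = 0² = 0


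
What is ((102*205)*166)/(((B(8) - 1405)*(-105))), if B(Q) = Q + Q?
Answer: 231404/9723 ≈ 23.800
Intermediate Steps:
B(Q) = 2*Q
((102*205)*166)/(((B(8) - 1405)*(-105))) = ((102*205)*166)/(((2*8 - 1405)*(-105))) = (20910*166)/(((16 - 1405)*(-105))) = 3471060/((-1389*(-105))) = 3471060/145845 = 3471060*(1/145845) = 231404/9723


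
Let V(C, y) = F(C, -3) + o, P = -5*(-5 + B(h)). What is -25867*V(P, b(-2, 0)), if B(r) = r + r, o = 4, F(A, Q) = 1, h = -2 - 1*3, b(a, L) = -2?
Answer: -129335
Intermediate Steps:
h = -5 (h = -2 - 3 = -5)
B(r) = 2*r
P = 75 (P = -5*(-5 + 2*(-5)) = -5*(-5 - 10) = -5*(-15) = 75)
V(C, y) = 5 (V(C, y) = 1 + 4 = 5)
-25867*V(P, b(-2, 0)) = -25867*5 = -129335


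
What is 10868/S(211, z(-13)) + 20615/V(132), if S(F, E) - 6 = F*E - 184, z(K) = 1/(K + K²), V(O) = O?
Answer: 344293699/3637524 ≈ 94.651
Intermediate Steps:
S(F, E) = -178 + E*F (S(F, E) = 6 + (F*E - 184) = 6 + (E*F - 184) = 6 + (-184 + E*F) = -178 + E*F)
10868/S(211, z(-13)) + 20615/V(132) = 10868/(-178 + (1/((-13)*(1 - 13)))*211) + 20615/132 = 10868/(-178 - 1/13/(-12)*211) + 20615*(1/132) = 10868/(-178 - 1/13*(-1/12)*211) + 20615/132 = 10868/(-178 + (1/156)*211) + 20615/132 = 10868/(-178 + 211/156) + 20615/132 = 10868/(-27557/156) + 20615/132 = 10868*(-156/27557) + 20615/132 = -1695408/27557 + 20615/132 = 344293699/3637524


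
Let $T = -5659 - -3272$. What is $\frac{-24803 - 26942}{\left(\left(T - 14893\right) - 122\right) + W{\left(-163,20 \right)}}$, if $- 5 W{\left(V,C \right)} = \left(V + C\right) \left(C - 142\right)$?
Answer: $\frac{258725}{104456} \approx 2.4769$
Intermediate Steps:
$T = -2387$ ($T = -5659 + 3272 = -2387$)
$W{\left(V,C \right)} = - \frac{\left(-142 + C\right) \left(C + V\right)}{5}$ ($W{\left(V,C \right)} = - \frac{\left(V + C\right) \left(C - 142\right)}{5} = - \frac{\left(C + V\right) \left(-142 + C\right)}{5} = - \frac{\left(-142 + C\right) \left(C + V\right)}{5}$)
$\frac{-24803 - 26942}{\left(\left(T - 14893\right) - 122\right) + W{\left(-163,20 \right)}} = \frac{-24803 - 26942}{\left(\left(-2387 - 14893\right) - 122\right) + \left(- \frac{20^{2}}{5} + \frac{142}{5} \cdot 20 + \frac{142}{5} \left(-163\right) - 4 \left(-163\right)\right)} = - \frac{51745}{\left(-17280 - 122\right) + \left(\left(- \frac{1}{5}\right) 400 + 568 - \frac{23146}{5} + 652\right)} = - \frac{51745}{-17402 + \left(-80 + 568 - \frac{23146}{5} + 652\right)} = - \frac{51745}{-17402 - \frac{17446}{5}} = - \frac{51745}{- \frac{104456}{5}} = \left(-51745\right) \left(- \frac{5}{104456}\right) = \frac{258725}{104456}$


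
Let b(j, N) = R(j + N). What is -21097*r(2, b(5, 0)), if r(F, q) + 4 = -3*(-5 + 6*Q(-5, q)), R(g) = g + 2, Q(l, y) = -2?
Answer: -991559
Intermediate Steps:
R(g) = 2 + g
b(j, N) = 2 + N + j (b(j, N) = 2 + (j + N) = 2 + (N + j) = 2 + N + j)
r(F, q) = 47 (r(F, q) = -4 - 3*(-5 + 6*(-2)) = -4 - 3*(-5 - 12) = -4 - 3*(-17) = -4 + 51 = 47)
-21097*r(2, b(5, 0)) = -21097*47 = -991559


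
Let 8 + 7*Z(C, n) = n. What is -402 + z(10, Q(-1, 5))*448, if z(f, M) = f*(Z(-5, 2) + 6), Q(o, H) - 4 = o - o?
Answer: 22638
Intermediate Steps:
Q(o, H) = 4 (Q(o, H) = 4 + (o - o) = 4 + 0 = 4)
Z(C, n) = -8/7 + n/7
z(f, M) = 36*f/7 (z(f, M) = f*((-8/7 + (⅐)*2) + 6) = f*((-8/7 + 2/7) + 6) = f*(-6/7 + 6) = f*(36/7) = 36*f/7)
-402 + z(10, Q(-1, 5))*448 = -402 + ((36/7)*10)*448 = -402 + (360/7)*448 = -402 + 23040 = 22638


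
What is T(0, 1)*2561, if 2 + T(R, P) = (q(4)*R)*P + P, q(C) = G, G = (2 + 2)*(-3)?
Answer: -2561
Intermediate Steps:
G = -12 (G = 4*(-3) = -12)
q(C) = -12
T(R, P) = -2 + P - 12*P*R (T(R, P) = -2 + ((-12*R)*P + P) = -2 + (-12*P*R + P) = -2 + (P - 12*P*R) = -2 + P - 12*P*R)
T(0, 1)*2561 = (-2 + 1 - 12*1*0)*2561 = (-2 + 1 + 0)*2561 = -1*2561 = -2561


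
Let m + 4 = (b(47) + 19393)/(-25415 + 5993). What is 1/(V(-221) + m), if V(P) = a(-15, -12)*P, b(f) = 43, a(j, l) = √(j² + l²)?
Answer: 471585582/1699566723052565 - 62523234423*√41/1699566723052565 ≈ -0.00023528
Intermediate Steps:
V(P) = 3*P*√41 (V(P) = √((-15)² + (-12)²)*P = √(225 + 144)*P = √369*P = (3*√41)*P = 3*P*√41)
m = -48562/9711 (m = -4 + (43 + 19393)/(-25415 + 5993) = -4 + 19436/(-19422) = -4 + 19436*(-1/19422) = -4 - 9718/9711 = -48562/9711 ≈ -5.0007)
1/(V(-221) + m) = 1/(3*(-221)*√41 - 48562/9711) = 1/(-663*√41 - 48562/9711) = 1/(-48562/9711 - 663*√41)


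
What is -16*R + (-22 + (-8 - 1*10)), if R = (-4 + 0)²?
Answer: -296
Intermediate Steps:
R = 16 (R = (-4)² = 16)
-16*R + (-22 + (-8 - 1*10)) = -16*16 + (-22 + (-8 - 1*10)) = -256 + (-22 + (-8 - 10)) = -256 + (-22 - 18) = -256 - 40 = -296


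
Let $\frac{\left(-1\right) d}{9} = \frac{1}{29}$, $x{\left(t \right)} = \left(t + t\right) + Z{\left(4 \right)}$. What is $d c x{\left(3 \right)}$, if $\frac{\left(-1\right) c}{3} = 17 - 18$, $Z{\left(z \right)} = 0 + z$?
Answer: $- \frac{270}{29} \approx -9.3103$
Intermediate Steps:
$Z{\left(z \right)} = z$
$x{\left(t \right)} = 4 + 2 t$ ($x{\left(t \right)} = \left(t + t\right) + 4 = 2 t + 4 = 4 + 2 t$)
$c = 3$ ($c = - 3 \left(17 - 18\right) = \left(-3\right) \left(-1\right) = 3$)
$d = - \frac{9}{29} \approx -0.31034$
$d c x{\left(3 \right)} = \left(- \frac{9}{29}\right) 3 \left(4 + 2 \cdot 3\right) = - \frac{27 \left(4 + 6\right)}{29} = \left(- \frac{27}{29}\right) 10 = - \frac{270}{29}$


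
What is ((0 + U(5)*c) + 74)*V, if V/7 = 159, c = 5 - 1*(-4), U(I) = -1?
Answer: 72345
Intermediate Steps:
c = 9 (c = 5 + 4 = 9)
V = 1113 (V = 7*159 = 1113)
((0 + U(5)*c) + 74)*V = ((0 - 1*9) + 74)*1113 = ((0 - 9) + 74)*1113 = (-9 + 74)*1113 = 65*1113 = 72345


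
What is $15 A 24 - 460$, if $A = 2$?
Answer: $260$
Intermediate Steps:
$15 A 24 - 460 = 15 \cdot 2 \cdot 24 - 460 = 30 \cdot 24 - 460 = 720 - 460 = 260$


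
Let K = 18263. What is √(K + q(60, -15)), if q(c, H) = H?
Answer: 2*√4562 ≈ 135.09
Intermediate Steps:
√(K + q(60, -15)) = √(18263 - 15) = √18248 = 2*√4562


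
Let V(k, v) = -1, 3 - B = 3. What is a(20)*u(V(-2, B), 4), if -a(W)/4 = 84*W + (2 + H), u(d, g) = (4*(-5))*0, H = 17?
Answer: 0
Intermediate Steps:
B = 0 (B = 3 - 1*3 = 3 - 3 = 0)
u(d, g) = 0 (u(d, g) = -20*0 = 0)
a(W) = -76 - 336*W (a(W) = -4*(84*W + (2 + 17)) = -4*(84*W + 19) = -4*(19 + 84*W) = -76 - 336*W)
a(20)*u(V(-2, B), 4) = (-76 - 336*20)*0 = (-76 - 6720)*0 = -6796*0 = 0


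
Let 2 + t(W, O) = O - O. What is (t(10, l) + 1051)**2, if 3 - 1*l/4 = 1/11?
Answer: 1100401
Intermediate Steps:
l = 128/11 (l = 12 - 4/11 = 128/11 ≈ 11.636)
t(W, O) = -2 (t(W, O) = -2 + (O - O) = -2 + 0 = -2)
(t(10, l) + 1051)**2 = (-2 + 1051)**2 = 1049**2 = 1100401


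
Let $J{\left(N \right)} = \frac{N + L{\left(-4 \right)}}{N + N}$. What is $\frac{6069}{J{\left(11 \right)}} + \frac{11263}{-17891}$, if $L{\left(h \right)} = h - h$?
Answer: $\frac{217149695}{17891} \approx 12137.0$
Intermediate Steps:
$L{\left(h \right)} = 0$
$J{\left(N \right)} = \frac{1}{2}$ ($J{\left(N \right)} = \frac{N + 0}{N + N} = \frac{N}{2 N} = N \frac{1}{2 N} = \frac{1}{2}$)
$\frac{6069}{J{\left(11 \right)}} + \frac{11263}{-17891} = 6069 \frac{1}{\frac{1}{2}} + \frac{11263}{-17891} = 6069 \cdot 2 + 11263 \left(- \frac{1}{17891}\right) = 12138 - \frac{11263}{17891} = \frac{217149695}{17891}$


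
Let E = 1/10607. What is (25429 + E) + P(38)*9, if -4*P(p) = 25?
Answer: 1076515041/42428 ≈ 25373.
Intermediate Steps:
P(p) = -25/4 (P(p) = -¼*25 = -25/4)
E = 1/10607 ≈ 9.4277e-5
(25429 + E) + P(38)*9 = (25429 + 1/10607) - 25/4*9 = 269725404/10607 - 225/4 = 1076515041/42428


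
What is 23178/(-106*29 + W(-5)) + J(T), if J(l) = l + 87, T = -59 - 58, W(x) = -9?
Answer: -115668/3083 ≈ -37.518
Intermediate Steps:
T = -117
J(l) = 87 + l
23178/(-106*29 + W(-5)) + J(T) = 23178/(-106*29 - 9) + (87 - 117) = 23178/(-3074 - 9) - 30 = 23178/(-3083) - 30 = 23178*(-1/3083) - 30 = -23178/3083 - 30 = -115668/3083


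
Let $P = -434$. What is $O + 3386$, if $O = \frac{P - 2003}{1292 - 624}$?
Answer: $\frac{2259411}{668} \approx 3382.4$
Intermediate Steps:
$O = - \frac{2437}{668}$ ($O = \frac{-434 - 2003}{1292 - 624} = - \frac{2437}{668} \approx -3.6482$)
$O + 3386 = - \frac{2437}{668} + 3386 = \frac{2259411}{668}$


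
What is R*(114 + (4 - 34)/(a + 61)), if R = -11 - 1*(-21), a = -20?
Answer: 46440/41 ≈ 1132.7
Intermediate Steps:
R = 10 (R = -11 + 21 = 10)
R*(114 + (4 - 34)/(a + 61)) = 10*(114 + (4 - 34)/(-20 + 61)) = 10*(114 - 30/41) = 10*(4644/41) = 46440/41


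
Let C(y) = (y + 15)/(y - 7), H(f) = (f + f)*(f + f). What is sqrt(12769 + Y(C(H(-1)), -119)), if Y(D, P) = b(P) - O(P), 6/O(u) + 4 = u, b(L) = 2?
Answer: sqrt(21468133)/41 ≈ 113.01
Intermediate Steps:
H(f) = 4*f**2 (H(f) = (2*f)*(2*f) = 4*f**2)
O(u) = 6/(-4 + u)
C(y) = (15 + y)/(-7 + y)
Y(D, P) = 2 - 6/(-4 + P)
sqrt(12769 + Y(C(H(-1)), -119)) = sqrt(12769 + 2*(-7 - 119)/(-4 - 119)) = sqrt(12769 + 2*(-126)/(-123)) = sqrt(12769 + 2*(-1/123)*(-126)) = sqrt(12769 + 84/41) = sqrt(523613/41) = sqrt(21468133)/41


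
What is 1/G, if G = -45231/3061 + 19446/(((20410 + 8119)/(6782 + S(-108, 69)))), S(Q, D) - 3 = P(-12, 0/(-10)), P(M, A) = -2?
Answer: 87327269/402462294099 ≈ 0.00021698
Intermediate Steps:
S(Q, D) = 1 (S(Q, D) = 3 - 2 = 1)
G = 402462294099/87327269 (G = -45231/3061 + 19446/(((20410 + 8119)/(6782 + 1))) = -45231*1/3061 + 19446/((28529/6783)) = -45231/3061 + 19446/((28529*(1/6783))) = -45231/3061 + 19446/(28529/6783) = -45231/3061 + 19446*(6783/28529) = -45231/3061 + 131902218/28529 = 402462294099/87327269 ≈ 4608.7)
1/G = 1/(402462294099/87327269) = 87327269/402462294099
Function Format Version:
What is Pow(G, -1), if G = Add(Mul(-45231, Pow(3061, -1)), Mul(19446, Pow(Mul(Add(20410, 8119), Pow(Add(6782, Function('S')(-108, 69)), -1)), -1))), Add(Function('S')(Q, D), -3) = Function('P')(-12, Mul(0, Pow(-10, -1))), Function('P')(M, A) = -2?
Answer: Rational(87327269, 402462294099) ≈ 0.00021698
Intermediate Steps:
Function('S')(Q, D) = 1 (Function('S')(Q, D) = Add(3, -2) = 1)
G = Rational(402462294099, 87327269) (G = Add(Mul(-45231, Pow(3061, -1)), Mul(19446, Pow(Mul(Add(20410, 8119), Pow(Add(6782, 1), -1)), -1))) = Add(Mul(-45231, Rational(1, 3061)), Mul(19446, Pow(Mul(28529, Pow(6783, -1)), -1))) = Add(Rational(-45231, 3061), Mul(19446, Pow(Mul(28529, Rational(1, 6783)), -1))) = Add(Rational(-45231, 3061), Mul(19446, Pow(Rational(28529, 6783), -1))) = Add(Rational(-45231, 3061), Mul(19446, Rational(6783, 28529))) = Add(Rational(-45231, 3061), Rational(131902218, 28529)) = Rational(402462294099, 87327269) ≈ 4608.7)
Pow(G, -1) = Pow(Rational(402462294099, 87327269), -1) = Rational(87327269, 402462294099)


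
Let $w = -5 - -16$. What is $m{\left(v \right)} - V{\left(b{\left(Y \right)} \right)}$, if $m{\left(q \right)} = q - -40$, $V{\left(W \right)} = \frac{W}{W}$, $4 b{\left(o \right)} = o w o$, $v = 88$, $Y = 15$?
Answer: $127$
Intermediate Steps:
$w = 11$ ($w = -5 + 16 = 11$)
$b{\left(o \right)} = \frac{11 o^{2}}{4}$ ($b{\left(o \right)} = \frac{o 11 o}{4} = \frac{11 o o}{4} = \frac{11 o^{2}}{4}$)
$V{\left(W \right)} = 1$
$m{\left(q \right)} = 40 + q$ ($m{\left(q \right)} = q + 40 = 40 + q$)
$m{\left(v \right)} - V{\left(b{\left(Y \right)} \right)} = \left(40 + 88\right) - 1 = 128 - 1 = 127$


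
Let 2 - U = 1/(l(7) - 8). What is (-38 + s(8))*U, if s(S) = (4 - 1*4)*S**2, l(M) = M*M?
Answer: -3078/41 ≈ -75.073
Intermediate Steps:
l(M) = M**2
U = 81/41 (U = 2 - 1/(7**2 - 8) = 2 - 1/(49 - 8) = 2 - 1/41 = 81/41 ≈ 1.9756)
s(S) = 0 (s(S) = (4 - 4)*S**2 = 0*S**2 = 0)
(-38 + s(8))*U = (-38 + 0)*(81/41) = -38*81/41 = -3078/41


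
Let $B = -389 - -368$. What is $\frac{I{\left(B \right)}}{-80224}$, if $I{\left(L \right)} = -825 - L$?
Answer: $\frac{201}{20056} \approx 0.010022$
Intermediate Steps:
$B = -21$ ($B = -389 + 368 = -21$)
$\frac{I{\left(B \right)}}{-80224} = \frac{-825 - -21}{-80224} = \left(-825 + 21\right) \left(- \frac{1}{80224}\right) = \left(-804\right) \left(- \frac{1}{80224}\right) = \frac{201}{20056}$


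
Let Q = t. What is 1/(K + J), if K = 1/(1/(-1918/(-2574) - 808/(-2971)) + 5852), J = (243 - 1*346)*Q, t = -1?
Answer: 22762749097/2344567046076 ≈ 0.0097087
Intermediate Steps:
Q = -1
J = 103 (J = (243 - 1*346)*(-1) = (243 - 346)*(-1) = -103*(-1) = 103)
K = 3889085/22762749097 (K = 1/(1/(-1918*(-1/2574) - 808*(-1/2971)) + 5852) = 1/(1/(959/1287 + 808/2971) + 5852) = 1/(1/(3889085/3823677) + 5852) = 1/(3823677/3889085 + 5852) = 1/(22762749097/3889085) = 3889085/22762749097 ≈ 0.00017085)
1/(K + J) = 1/(3889085/22762749097 + 103) = 1/(2344567046076/22762749097) = 22762749097/2344567046076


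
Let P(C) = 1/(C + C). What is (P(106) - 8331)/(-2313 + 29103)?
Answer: -1766171/5679480 ≈ -0.31097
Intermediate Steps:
P(C) = 1/(2*C)
(P(106) - 8331)/(-2313 + 29103) = ((1/2)/106 - 8331)/(-2313 + 29103) = ((1/2)*(1/106) - 8331)/26790 = (1/212 - 8331)*(1/26790) = -1766171/212*1/26790 = -1766171/5679480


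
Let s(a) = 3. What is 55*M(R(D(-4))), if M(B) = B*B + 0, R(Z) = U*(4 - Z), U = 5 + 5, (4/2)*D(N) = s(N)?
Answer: 34375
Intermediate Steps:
D(N) = 3/2 (D(N) = (1/2)*3 = 3/2)
U = 10
R(Z) = 40 - 10*Z (R(Z) = 10*(4 - Z) = 40 - 10*Z)
M(B) = B**2 (M(B) = B**2 + 0 = B**2)
55*M(R(D(-4))) = 55*(40 - 10*3/2)**2 = 55*(40 - 15)**2 = 55*25**2 = 55*625 = 34375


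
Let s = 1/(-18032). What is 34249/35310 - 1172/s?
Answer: 746224060489/35310 ≈ 2.1134e+7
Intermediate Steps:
s = -1/18032 ≈ -5.5457e-5
34249/35310 - 1172/s = 34249/35310 - 1172/(-1/18032) = 34249*(1/35310) - 1172*(-18032) = 34249/35310 + 21133504 = 746224060489/35310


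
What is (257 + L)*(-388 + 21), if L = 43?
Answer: -110100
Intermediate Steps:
(257 + L)*(-388 + 21) = (257 + 43)*(-388 + 21) = 300*(-367) = -110100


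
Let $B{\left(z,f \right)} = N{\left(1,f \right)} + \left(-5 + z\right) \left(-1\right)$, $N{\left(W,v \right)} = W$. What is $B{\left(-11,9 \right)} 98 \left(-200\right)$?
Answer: $-333200$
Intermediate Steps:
$B{\left(z,f \right)} = 6 - z$ ($B{\left(z,f \right)} = 1 + \left(-5 + z\right) \left(-1\right) = 1 - \left(-5 + z\right) = 6 - z$)
$B{\left(-11,9 \right)} 98 \left(-200\right) = \left(6 - -11\right) 98 \left(-200\right) = \left(6 + 11\right) 98 \left(-200\right) = 17 \cdot 98 \left(-200\right) = 1666 \left(-200\right) = -333200$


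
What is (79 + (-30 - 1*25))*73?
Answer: 1752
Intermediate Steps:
(79 + (-30 - 1*25))*73 = (79 + (-30 - 25))*73 = (79 - 55)*73 = 24*73 = 1752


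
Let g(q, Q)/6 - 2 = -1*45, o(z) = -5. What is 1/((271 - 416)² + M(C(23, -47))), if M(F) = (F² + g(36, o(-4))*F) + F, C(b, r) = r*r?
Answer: 1/4332993 ≈ 2.3079e-7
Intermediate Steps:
g(q, Q) = -258 (g(q, Q) = 12 + 6*(-1*45) = 12 + 6*(-45) = 12 - 270 = -258)
C(b, r) = r²
M(F) = F² - 257*F (M(F) = (F² - 258*F) + F = F² - 257*F)
1/((271 - 416)² + M(C(23, -47))) = 1/((271 - 416)² + (-47)²*(-257 + (-47)²)) = 1/((-145)² + 2209*(-257 + 2209)) = 1/(21025 + 2209*1952) = 1/(21025 + 4311968) = 1/4332993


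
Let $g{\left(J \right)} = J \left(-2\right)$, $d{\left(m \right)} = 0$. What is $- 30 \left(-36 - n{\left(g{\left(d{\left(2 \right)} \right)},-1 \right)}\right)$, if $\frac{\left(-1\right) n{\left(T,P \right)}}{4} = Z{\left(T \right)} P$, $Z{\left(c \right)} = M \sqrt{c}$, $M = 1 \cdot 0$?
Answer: $1080$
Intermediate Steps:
$M = 0$
$Z{\left(c \right)} = 0$ ($Z{\left(c \right)} = 0 \sqrt{c} = 0$)
$g{\left(J \right)} = - 2 J$
$n{\left(T,P \right)} = 0$ ($n{\left(T,P \right)} = - 4 \cdot 0 P = \left(-4\right) 0 = 0$)
$- 30 \left(-36 - n{\left(g{\left(d{\left(2 \right)} \right)},-1 \right)}\right) = - 30 \left(-36 - 0\right) = - 30 \left(-36 + 0\right) = \left(-30\right) \left(-36\right) = 1080$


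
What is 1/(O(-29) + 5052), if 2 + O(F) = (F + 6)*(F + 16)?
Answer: 1/5349 ≈ 0.00018695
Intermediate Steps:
O(F) = -2 + (6 + F)*(16 + F) (O(F) = -2 + (F + 6)*(F + 16) = -2 + (6 + F)*(16 + F))
1/(O(-29) + 5052) = 1/((94 + (-29)² + 22*(-29)) + 5052) = 1/((94 + 841 - 638) + 5052) = 1/(297 + 5052) = 1/5349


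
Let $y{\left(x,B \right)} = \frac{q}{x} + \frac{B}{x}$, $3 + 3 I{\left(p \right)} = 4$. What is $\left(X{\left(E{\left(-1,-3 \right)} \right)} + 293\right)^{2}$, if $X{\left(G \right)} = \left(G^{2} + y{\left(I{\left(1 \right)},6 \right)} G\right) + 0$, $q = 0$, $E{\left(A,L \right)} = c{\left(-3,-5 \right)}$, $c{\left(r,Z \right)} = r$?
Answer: $61504$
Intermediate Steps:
$E{\left(A,L \right)} = -3$
$I{\left(p \right)} = \frac{1}{3}$ ($I{\left(p \right)} = -1 + \frac{1}{3} \cdot 4 = -1 + \frac{4}{3} = \frac{1}{3}$)
$y{\left(x,B \right)} = \frac{B}{x}$ ($y{\left(x,B \right)} = \frac{0}{x} + \frac{B}{x} = 0 + \frac{B}{x} = \frac{B}{x}$)
$X{\left(G \right)} = G^{2} + 18 G$ ($X{\left(G \right)} = \left(G^{2} + 6 \frac{1}{\frac{1}{3}} G\right) + 0 = \left(G^{2} + 6 \cdot 3 G\right) + 0 = \left(G^{2} + 18 G\right) + 0 = G^{2} + 18 G$)
$\left(X{\left(E{\left(-1,-3 \right)} \right)} + 293\right)^{2} = \left(- 3 \left(18 - 3\right) + 293\right)^{2} = \left(\left(-3\right) 15 + 293\right)^{2} = \left(-45 + 293\right)^{2} = 248^{2} = 61504$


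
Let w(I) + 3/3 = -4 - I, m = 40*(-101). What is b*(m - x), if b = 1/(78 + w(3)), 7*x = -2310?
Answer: -53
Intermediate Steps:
m = -4040
x = -330 (x = (⅐)*(-2310) = -330)
w(I) = -5 - I (w(I) = -1 + (-4 - I) = -5 - I)
b = 1/70 (b = 1/(78 + (-5 - 1*3)) = 1/(78 + (-5 - 3)) = 1/(78 - 8) = 1/70 ≈ 0.014286)
b*(m - x) = (-4040 - 1*(-330))/70 = (-4040 + 330)/70 = (1/70)*(-3710) = -53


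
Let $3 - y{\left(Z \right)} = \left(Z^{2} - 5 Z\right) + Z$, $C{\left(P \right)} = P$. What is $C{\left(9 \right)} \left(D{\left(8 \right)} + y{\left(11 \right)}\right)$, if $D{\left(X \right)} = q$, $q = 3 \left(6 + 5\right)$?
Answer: $-369$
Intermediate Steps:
$q = 33$ ($q = 3 \cdot 11 = 33$)
$y{\left(Z \right)} = 3 - Z^{2} + 4 Z$ ($y{\left(Z \right)} = 3 - \left(\left(Z^{2} - 5 Z\right) + Z\right) = 3 - \left(Z^{2} - 4 Z\right) = 3 - Z^{2} + 4 Z$)
$D{\left(X \right)} = 33$
$C{\left(9 \right)} \left(D{\left(8 \right)} + y{\left(11 \right)}\right) = 9 \left(33 + \left(3 - 11^{2} + 4 \cdot 11\right)\right) = 9 \left(33 + \left(3 - 121 + 44\right)\right) = 9 \left(33 - 74\right) = 9 \left(-41\right) = -369$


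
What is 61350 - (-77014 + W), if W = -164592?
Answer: 302956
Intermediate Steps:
61350 - (-77014 + W) = 61350 - (-77014 - 164592) = 61350 - 1*(-241606) = 61350 + 241606 = 302956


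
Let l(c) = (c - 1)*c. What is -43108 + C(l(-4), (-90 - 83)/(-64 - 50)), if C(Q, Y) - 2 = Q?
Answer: -43086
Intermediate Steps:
l(c) = c*(-1 + c) (l(c) = (-1 + c)*c = c*(-1 + c))
C(Q, Y) = 2 + Q
-43108 + C(l(-4), (-90 - 83)/(-64 - 50)) = -43108 + (2 - 4*(-1 - 4)) = -43108 + (2 - 4*(-5)) = -43108 + (2 + 20) = -43108 + 22 = -43086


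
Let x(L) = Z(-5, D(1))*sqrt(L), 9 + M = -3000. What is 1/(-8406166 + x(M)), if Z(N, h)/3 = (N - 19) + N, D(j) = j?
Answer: I/(-8406166*I + 87*sqrt(3009)) ≈ -1.1896e-7 + 6.7536e-11*I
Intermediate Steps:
Z(N, h) = -57 + 6*N (Z(N, h) = 3*((N - 19) + N) = 3*((-19 + N) + N) = 3*(-19 + 2*N) = -57 + 6*N)
M = -3009 (M = -9 - 3000 = -3009)
x(L) = -87*sqrt(L) (x(L) = (-57 + 6*(-5))*sqrt(L) = (-57 - 30)*sqrt(L) = -87*sqrt(L))
1/(-8406166 + x(M)) = 1/(-8406166 - 87*I*sqrt(3009))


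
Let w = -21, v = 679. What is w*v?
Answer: -14259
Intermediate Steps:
w*v = -21*679 = -14259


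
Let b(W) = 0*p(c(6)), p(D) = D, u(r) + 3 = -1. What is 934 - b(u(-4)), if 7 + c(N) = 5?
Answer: 934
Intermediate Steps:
u(r) = -4 (u(r) = -3 - 1 = -4)
c(N) = -2 (c(N) = -7 + 5 = -2)
b(W) = 0 (b(W) = 0*(-2) = 0)
934 - b(u(-4)) = 934 - 1*0 = 934 + 0 = 934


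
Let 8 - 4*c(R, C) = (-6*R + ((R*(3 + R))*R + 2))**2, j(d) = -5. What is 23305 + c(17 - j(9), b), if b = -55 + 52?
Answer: -35796918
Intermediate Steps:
b = -3
c(R, C) = 2 - (2 - 6*R + R**2*(3 + R))**2/4 (c(R, C) = 2 - (-6*R + ((R*(3 + R))*R + 2))**2/4 = 2 - (-6*R + (R**2*(3 + R) + 2))**2/4 = 2 - (-6*R + (2 + R**2*(3 + R)))**2/4 = 2 - (2 - 6*R + R**2*(3 + R))**2/4)
23305 + c(17 - j(9), b) = 23305 + (2 - (2 + (17 - 1*(-5))**3 - 6*(17 - 1*(-5)) + 3*(17 - 1*(-5))**2)**2/4) = 23305 + (2 - (2 + (17 + 5)**3 - 6*(17 + 5) + 3*(17 + 5)**2)**2/4) = 23305 + (2 - (2 + 22**3 - 6*22 + 3*22**2)**2/4) = 23305 + (2 - (2 + 10648 - 132 + 3*484)**2/4) = 23305 + (2 - (2 + 10648 - 132 + 1452)**2/4) = 23305 + (2 - 1/4*11970**2) = 23305 + (2 - 1/4*143280900) = 23305 + (2 - 35820225) = 23305 - 35820223 = -35796918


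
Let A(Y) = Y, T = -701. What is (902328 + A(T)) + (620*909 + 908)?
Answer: 1466115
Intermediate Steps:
(902328 + A(T)) + (620*909 + 908) = (902328 - 701) + (620*909 + 908) = 901627 + (563580 + 908) = 901627 + 564488 = 1466115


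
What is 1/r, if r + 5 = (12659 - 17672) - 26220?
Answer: -1/31238 ≈ -3.2012e-5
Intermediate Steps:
r = -31238 (r = -5 + ((12659 - 17672) - 26220) = -5 + (-5013 - 26220) = -5 - 31233 = -31238)
1/r = 1/(-31238) = -1/31238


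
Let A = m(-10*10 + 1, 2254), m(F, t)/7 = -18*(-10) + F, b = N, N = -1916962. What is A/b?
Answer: -567/1916962 ≈ -0.00029578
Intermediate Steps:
b = -1916962
m(F, t) = 1260 + 7*F (m(F, t) = 7*(-18*(-10) + F) = 7*(180 + F) = 1260 + 7*F)
A = 567 (A = 1260 + 7*(-10*10 + 1) = 1260 + 7*(-100 + 1) = 1260 + 7*(-99) = 1260 - 693 = 567)
A/b = 567/(-1916962) = 567*(-1/1916962) = -567/1916962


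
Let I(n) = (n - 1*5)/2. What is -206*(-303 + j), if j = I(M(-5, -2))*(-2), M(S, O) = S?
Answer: 60358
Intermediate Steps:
I(n) = -5/2 + n/2 (I(n) = (n - 5)*(½) = (-5 + n)*(½) = -5/2 + n/2)
j = 10 (j = (-5/2 + (½)*(-5))*(-2) = (-5/2 - 5/2)*(-2) = -5*(-2) = 10)
-206*(-303 + j) = -206*(-303 + 10) = -206*(-293) = 60358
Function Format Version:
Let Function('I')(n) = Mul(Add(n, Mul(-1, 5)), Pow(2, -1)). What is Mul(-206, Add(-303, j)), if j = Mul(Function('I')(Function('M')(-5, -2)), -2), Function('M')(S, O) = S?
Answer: 60358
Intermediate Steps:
Function('I')(n) = Add(Rational(-5, 2), Mul(Rational(1, 2), n)) (Function('I')(n) = Mul(Add(n, -5), Rational(1, 2)) = Mul(Add(-5, n), Rational(1, 2)) = Add(Rational(-5, 2), Mul(Rational(1, 2), n)))
j = 10 (j = Mul(Add(Rational(-5, 2), Mul(Rational(1, 2), -5)), -2) = Mul(Add(Rational(-5, 2), Rational(-5, 2)), -2) = Mul(-5, -2) = 10)
Mul(-206, Add(-303, j)) = Mul(-206, Add(-303, 10)) = Mul(-206, -293) = 60358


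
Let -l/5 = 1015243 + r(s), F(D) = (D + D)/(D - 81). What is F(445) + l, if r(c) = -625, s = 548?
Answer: -923301935/182 ≈ -5.0731e+6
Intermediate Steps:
F(D) = 2*D/(-81 + D) (F(D) = (2*D)/(-81 + D) = 2*D/(-81 + D))
l = -5073090 (l = -5*(1015243 - 625) = -5*1014618 = -5073090)
F(445) + l = 2*445/(-81 + 445) - 5073090 = 2*445/364 - 5073090 = 2*445*(1/364) - 5073090 = 445/182 - 5073090 = -923301935/182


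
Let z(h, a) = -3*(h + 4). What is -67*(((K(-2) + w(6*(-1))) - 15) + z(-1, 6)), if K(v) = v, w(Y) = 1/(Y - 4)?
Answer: 17487/10 ≈ 1748.7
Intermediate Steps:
z(h, a) = -12 - 3*h (z(h, a) = -3*(4 + h) = -12 - 3*h)
w(Y) = 1/(-4 + Y)
-67*(((K(-2) + w(6*(-1))) - 15) + z(-1, 6)) = -67*(((-2 + 1/(-4 + 6*(-1))) - 15) + (-12 - 3*(-1))) = -67*(((-2 + 1/(-4 - 6)) - 15) + (-12 + 3)) = -67*(((-2 + 1/(-10)) - 15) - 9) = -67*(((-2 - ⅒) - 15) - 9) = -67*((-21/10 - 15) - 9) = -67*(-171/10 - 9) = -67*(-261/10) = 17487/10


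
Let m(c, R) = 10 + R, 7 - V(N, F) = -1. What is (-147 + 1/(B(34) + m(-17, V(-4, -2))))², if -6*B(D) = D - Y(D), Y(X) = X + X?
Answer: 108868356/5041 ≈ 21597.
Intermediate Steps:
V(N, F) = 8 (V(N, F) = 7 - 1*(-1) = 7 + 1 = 8)
Y(X) = 2*X
B(D) = D/6 (B(D) = -(D - 2*D)/6 = -(-1)*D/6 = D/6)
(-147 + 1/(B(34) + m(-17, V(-4, -2))))² = (-147 + 1/((⅙)*34 + (10 + 8)))² = (-147 + 1/(17/3 + 18))² = (-147 + 1/(71/3))² = (-147 + 3/71)² = (-10434/71)² = 108868356/5041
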